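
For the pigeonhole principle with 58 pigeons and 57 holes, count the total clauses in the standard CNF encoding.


The PHP encoding has two parts:
1) At-least-one-hole clauses: 58 (one per pigeon, each with 57 literals).
2) At-most-one-pigeon-per-hole clauses: 57 holes * C(58,2) = 57 * 1653 = 94221.
Total clauses = 58 + 94221 = 94279.

94279


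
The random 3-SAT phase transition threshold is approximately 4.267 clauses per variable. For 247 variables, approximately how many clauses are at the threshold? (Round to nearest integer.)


The 3-SAT phase transition occurs at approximately 4.267 clauses per variable.
m = 4.267 * 247 = 1053.949.
Rounded to nearest integer: 1054.

1054


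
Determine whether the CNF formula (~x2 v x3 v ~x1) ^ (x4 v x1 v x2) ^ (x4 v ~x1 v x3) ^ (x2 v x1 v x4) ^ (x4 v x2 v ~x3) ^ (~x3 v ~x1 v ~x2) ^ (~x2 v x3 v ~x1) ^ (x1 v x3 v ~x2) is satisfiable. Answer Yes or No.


Check all 16 possible truth assignments.
Number of satisfying assignments found: 6.
The formula is satisfiable.

Yes


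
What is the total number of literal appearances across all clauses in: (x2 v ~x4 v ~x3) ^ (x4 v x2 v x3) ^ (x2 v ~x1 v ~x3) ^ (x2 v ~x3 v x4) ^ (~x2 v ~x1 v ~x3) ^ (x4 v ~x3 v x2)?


Clause lengths: 3, 3, 3, 3, 3, 3.
Sum = 3 + 3 + 3 + 3 + 3 + 3 = 18.

18


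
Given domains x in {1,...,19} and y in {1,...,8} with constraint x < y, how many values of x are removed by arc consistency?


For the constraint x < y, x needs a supporting value in y's domain.
x can be at most 7 (one less than y's maximum).
Valid x values from domain: 7 out of 19.
Pruned = 19 - 7 = 12.

12


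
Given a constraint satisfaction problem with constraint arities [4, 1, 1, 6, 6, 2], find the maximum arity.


The arities are: 4, 1, 1, 6, 6, 2.
Scan for the maximum value.
Maximum arity = 6.

6


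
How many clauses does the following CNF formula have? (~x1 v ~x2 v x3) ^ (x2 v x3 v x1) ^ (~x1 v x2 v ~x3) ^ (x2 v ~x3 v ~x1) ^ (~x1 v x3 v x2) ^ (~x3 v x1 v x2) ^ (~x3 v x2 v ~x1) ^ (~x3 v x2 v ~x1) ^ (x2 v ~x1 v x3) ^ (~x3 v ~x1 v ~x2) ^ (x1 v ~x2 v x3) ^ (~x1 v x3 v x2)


Each group enclosed in parentheses joined by ^ is one clause.
Counting the conjuncts: 12 clauses.

12


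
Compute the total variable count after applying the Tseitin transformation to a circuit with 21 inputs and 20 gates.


The Tseitin transformation introduces one auxiliary variable per gate.
Total variables = inputs + gates = 21 + 20 = 41.

41


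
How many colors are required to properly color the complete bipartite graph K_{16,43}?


K_{16,43} is bipartite by definition: the two parts are independent sets, with every edge crossing between them.
Color all vertices in one part with color 1 and all vertices in the other part with color 2.
Since the graph has at least one edge, one color does not suffice.
Chromatic number = 2.

2


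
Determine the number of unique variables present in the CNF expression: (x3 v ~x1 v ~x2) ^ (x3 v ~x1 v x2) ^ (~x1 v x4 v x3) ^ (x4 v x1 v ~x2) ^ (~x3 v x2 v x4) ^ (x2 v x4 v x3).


Identify each distinct variable in the formula.
Variables found: x1, x2, x3, x4.
Total distinct variables = 4.

4


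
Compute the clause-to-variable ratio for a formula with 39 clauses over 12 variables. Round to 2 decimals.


Clause-to-variable ratio = clauses / variables.
39 / 12 = 3.25.

3.25


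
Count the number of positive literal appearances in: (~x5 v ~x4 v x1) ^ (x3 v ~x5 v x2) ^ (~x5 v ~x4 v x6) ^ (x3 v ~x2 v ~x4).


Scan each clause for unnegated literals.
Clause 1: 1 positive; Clause 2: 2 positive; Clause 3: 1 positive; Clause 4: 1 positive.
Total positive literal occurrences = 5.

5


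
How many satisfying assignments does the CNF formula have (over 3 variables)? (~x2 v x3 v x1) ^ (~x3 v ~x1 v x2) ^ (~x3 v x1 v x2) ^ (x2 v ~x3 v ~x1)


Enumerate all 8 truth assignments over 3 variables.
Test each against every clause.
Satisfying assignments found: 5.

5


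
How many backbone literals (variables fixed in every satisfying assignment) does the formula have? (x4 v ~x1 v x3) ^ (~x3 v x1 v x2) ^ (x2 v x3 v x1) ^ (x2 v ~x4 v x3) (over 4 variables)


Find all satisfying assignments: 9 model(s).
Check which variables have the same value in every model.
No variable is fixed across all models.
Backbone size = 0.

0


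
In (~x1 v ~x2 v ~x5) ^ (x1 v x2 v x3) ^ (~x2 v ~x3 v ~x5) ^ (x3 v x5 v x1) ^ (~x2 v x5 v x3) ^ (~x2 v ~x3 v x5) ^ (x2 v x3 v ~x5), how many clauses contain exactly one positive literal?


A definite clause has exactly one positive literal.
Clause 1: 0 positive -> not definite
Clause 2: 3 positive -> not definite
Clause 3: 0 positive -> not definite
Clause 4: 3 positive -> not definite
Clause 5: 2 positive -> not definite
Clause 6: 1 positive -> definite
Clause 7: 2 positive -> not definite
Definite clause count = 1.

1


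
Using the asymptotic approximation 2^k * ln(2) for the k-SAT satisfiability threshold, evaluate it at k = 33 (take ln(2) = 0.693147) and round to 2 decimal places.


Using the asymptotic formula: threshold ~ 2^k * ln(2).
2^33 = 8589934592.
8589934592 * 0.693147 = 5954087392.64.

5954087392.64


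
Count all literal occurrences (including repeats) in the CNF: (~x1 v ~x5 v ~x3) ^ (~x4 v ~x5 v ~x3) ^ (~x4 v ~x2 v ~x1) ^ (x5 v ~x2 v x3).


Clause lengths: 3, 3, 3, 3.
Sum = 3 + 3 + 3 + 3 = 12.

12


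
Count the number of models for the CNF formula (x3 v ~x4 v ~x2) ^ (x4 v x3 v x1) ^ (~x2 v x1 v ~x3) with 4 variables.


Enumerate all 16 truth assignments over 4 variables.
Test each against every clause.
Satisfying assignments found: 10.

10


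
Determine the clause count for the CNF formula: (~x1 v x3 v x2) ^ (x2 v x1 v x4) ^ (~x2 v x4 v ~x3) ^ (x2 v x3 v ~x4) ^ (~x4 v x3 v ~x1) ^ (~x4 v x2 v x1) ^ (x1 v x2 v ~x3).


Each group enclosed in parentheses joined by ^ is one clause.
Counting the conjuncts: 7 clauses.

7


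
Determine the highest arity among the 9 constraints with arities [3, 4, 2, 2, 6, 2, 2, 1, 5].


The arities are: 3, 4, 2, 2, 6, 2, 2, 1, 5.
Scan for the maximum value.
Maximum arity = 6.

6


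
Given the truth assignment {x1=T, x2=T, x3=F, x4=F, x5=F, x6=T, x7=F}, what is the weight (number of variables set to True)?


The weight is the number of variables assigned True.
True variables: x1, x2, x6.
Weight = 3.

3


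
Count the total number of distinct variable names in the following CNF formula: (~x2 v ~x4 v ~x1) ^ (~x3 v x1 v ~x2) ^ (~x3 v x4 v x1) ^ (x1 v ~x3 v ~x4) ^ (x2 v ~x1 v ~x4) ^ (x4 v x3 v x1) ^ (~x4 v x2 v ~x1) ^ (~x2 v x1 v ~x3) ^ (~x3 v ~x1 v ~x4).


Identify each distinct variable in the formula.
Variables found: x1, x2, x3, x4.
Total distinct variables = 4.

4


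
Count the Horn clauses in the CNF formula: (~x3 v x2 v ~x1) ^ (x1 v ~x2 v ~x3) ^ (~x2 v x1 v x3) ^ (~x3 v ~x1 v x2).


A Horn clause has at most one positive literal.
Clause 1: 1 positive lit(s) -> Horn
Clause 2: 1 positive lit(s) -> Horn
Clause 3: 2 positive lit(s) -> not Horn
Clause 4: 1 positive lit(s) -> Horn
Total Horn clauses = 3.

3


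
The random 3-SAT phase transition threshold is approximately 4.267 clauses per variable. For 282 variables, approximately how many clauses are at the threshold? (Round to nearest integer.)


The 3-SAT phase transition occurs at approximately 4.267 clauses per variable.
m = 4.267 * 282 = 1203.294.
Rounded to nearest integer: 1203.

1203


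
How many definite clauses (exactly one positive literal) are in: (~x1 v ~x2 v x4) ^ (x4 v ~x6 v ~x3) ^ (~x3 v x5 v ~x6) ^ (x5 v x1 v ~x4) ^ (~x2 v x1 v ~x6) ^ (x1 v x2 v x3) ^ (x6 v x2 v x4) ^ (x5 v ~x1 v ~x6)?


A definite clause has exactly one positive literal.
Clause 1: 1 positive -> definite
Clause 2: 1 positive -> definite
Clause 3: 1 positive -> definite
Clause 4: 2 positive -> not definite
Clause 5: 1 positive -> definite
Clause 6: 3 positive -> not definite
Clause 7: 3 positive -> not definite
Clause 8: 1 positive -> definite
Definite clause count = 5.

5


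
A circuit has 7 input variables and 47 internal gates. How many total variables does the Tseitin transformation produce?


The Tseitin transformation introduces one auxiliary variable per gate.
Total variables = inputs + gates = 7 + 47 = 54.

54


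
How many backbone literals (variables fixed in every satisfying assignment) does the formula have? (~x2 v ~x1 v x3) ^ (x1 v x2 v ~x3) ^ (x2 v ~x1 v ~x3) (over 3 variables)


Find all satisfying assignments: 5 model(s).
Check which variables have the same value in every model.
No variable is fixed across all models.
Backbone size = 0.

0


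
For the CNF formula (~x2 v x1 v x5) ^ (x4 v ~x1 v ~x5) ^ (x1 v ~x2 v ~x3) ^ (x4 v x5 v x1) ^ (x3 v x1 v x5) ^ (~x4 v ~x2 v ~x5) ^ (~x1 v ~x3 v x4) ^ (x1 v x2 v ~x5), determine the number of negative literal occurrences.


Scan each clause for negated literals.
Clause 1: 1 negative; Clause 2: 2 negative; Clause 3: 2 negative; Clause 4: 0 negative; Clause 5: 0 negative; Clause 6: 3 negative; Clause 7: 2 negative; Clause 8: 1 negative.
Total negative literal occurrences = 11.

11


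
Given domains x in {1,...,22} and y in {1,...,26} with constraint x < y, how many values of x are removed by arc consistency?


For the constraint x < y, x needs a supporting value in y's domain.
x can be at most 25 (one less than y's maximum).
Valid x values from domain: 22 out of 22.
Pruned = 22 - 22 = 0.

0


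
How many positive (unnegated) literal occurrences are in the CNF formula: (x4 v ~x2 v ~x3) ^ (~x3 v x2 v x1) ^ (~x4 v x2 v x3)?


Scan each clause for unnegated literals.
Clause 1: 1 positive; Clause 2: 2 positive; Clause 3: 2 positive.
Total positive literal occurrences = 5.

5


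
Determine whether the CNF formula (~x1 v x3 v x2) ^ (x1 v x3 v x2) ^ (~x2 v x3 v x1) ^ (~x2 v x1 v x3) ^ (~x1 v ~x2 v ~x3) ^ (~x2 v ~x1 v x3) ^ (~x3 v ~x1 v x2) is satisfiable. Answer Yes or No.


Check all 8 possible truth assignments.
Number of satisfying assignments found: 2.
The formula is satisfiable.

Yes


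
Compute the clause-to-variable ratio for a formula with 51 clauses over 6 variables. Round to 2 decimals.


Clause-to-variable ratio = clauses / variables.
51 / 6 = 8.5.

8.5


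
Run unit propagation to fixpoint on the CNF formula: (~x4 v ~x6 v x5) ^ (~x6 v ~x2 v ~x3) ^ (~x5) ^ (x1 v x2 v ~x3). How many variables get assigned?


Unit propagation repeatedly assigns the literal in any unit clause, then simplifies.
Assignments in order: x5 = F.
No further unit clauses remain.
Total variables assigned = 1.

1


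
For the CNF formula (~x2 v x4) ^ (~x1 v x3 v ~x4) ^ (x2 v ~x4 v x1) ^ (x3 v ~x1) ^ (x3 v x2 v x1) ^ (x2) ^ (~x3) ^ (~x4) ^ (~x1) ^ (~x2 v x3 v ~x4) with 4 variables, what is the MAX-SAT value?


Enumerate all 16 truth assignments.
For each, count how many of the 10 clauses are satisfied.
The formula is not fully satisfiable, so the maximum is below 10.
Maximum simultaneously satisfiable clauses = 9.

9


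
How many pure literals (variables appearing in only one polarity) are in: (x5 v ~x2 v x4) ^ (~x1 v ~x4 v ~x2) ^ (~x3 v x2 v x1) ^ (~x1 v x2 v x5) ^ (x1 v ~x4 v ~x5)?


A pure literal appears in only one polarity across all clauses.
Pure literals: x3 (negative only).
Count = 1.

1


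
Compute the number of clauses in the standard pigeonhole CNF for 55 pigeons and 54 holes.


The PHP encoding has two parts:
1) At-least-one-hole clauses: 55 (one per pigeon, each with 54 literals).
2) At-most-one-pigeon-per-hole clauses: 54 holes * C(55,2) = 54 * 1485 = 80190.
Total clauses = 55 + 80190 = 80245.

80245


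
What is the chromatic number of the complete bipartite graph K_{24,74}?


K_{24,74} is bipartite by definition: the two parts are independent sets, with every edge crossing between them.
Color all vertices in one part with color 1 and all vertices in the other part with color 2.
Since the graph has at least one edge, one color does not suffice.
Chromatic number = 2.

2


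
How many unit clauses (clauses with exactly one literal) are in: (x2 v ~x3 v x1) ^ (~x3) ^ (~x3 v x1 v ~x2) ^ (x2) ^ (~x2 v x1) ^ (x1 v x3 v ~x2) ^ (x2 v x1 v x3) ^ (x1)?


A unit clause contains exactly one literal.
Unit clauses found: (~x3), (x2), (x1).
Count = 3.

3


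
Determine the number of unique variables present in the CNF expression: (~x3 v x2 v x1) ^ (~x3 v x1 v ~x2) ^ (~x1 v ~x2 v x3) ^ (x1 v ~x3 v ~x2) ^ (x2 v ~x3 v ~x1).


Identify each distinct variable in the formula.
Variables found: x1, x2, x3.
Total distinct variables = 3.

3


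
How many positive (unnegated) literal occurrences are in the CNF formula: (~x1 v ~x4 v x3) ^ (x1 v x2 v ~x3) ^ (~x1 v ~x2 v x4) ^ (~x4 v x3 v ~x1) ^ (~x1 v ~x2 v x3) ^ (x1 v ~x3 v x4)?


Scan each clause for unnegated literals.
Clause 1: 1 positive; Clause 2: 2 positive; Clause 3: 1 positive; Clause 4: 1 positive; Clause 5: 1 positive; Clause 6: 2 positive.
Total positive literal occurrences = 8.

8


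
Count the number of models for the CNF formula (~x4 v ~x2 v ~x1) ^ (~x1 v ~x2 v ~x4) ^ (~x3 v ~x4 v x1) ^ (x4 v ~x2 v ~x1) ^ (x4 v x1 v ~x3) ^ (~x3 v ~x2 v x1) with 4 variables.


Enumerate all 16 truth assignments over 4 variables.
Test each against every clause.
Satisfying assignments found: 8.

8


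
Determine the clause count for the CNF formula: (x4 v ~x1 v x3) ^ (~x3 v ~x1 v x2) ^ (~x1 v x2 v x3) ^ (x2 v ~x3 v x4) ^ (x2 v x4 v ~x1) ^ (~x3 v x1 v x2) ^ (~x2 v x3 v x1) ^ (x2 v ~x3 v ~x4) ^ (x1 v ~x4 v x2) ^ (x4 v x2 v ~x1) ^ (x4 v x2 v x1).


Each group enclosed in parentheses joined by ^ is one clause.
Counting the conjuncts: 11 clauses.

11


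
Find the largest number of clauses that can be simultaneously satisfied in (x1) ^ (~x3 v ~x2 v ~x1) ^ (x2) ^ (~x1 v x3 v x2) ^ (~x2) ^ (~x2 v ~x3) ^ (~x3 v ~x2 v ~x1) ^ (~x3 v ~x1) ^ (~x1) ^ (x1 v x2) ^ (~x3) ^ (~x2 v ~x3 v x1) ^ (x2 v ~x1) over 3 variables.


Enumerate all 8 truth assignments.
For each, count how many of the 13 clauses are satisfied.
The formula is not fully satisfiable, so the maximum is below 13.
Maximum simultaneously satisfiable clauses = 11.

11


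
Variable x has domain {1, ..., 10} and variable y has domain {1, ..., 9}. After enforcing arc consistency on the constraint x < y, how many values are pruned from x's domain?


For the constraint x < y, x needs a supporting value in y's domain.
x can be at most 8 (one less than y's maximum).
Valid x values from domain: 8 out of 10.
Pruned = 10 - 8 = 2.

2


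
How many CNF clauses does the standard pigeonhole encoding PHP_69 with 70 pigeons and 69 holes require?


The PHP encoding has two parts:
1) At-least-one-hole clauses: 70 (one per pigeon, each with 69 literals).
2) At-most-one-pigeon-per-hole clauses: 69 holes * C(70,2) = 69 * 2415 = 166635.
Total clauses = 70 + 166635 = 166705.

166705


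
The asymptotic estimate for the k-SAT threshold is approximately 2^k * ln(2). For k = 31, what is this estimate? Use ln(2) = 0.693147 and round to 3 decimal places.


Using the asymptotic formula: threshold ~ 2^k * ln(2).
2^31 = 2147483648.
2147483648 * 0.693147 = 1488521848.16.

1488521848.16


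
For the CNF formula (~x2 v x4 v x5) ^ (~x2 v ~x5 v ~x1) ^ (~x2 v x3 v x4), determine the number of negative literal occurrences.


Scan each clause for negated literals.
Clause 1: 1 negative; Clause 2: 3 negative; Clause 3: 1 negative.
Total negative literal occurrences = 5.

5


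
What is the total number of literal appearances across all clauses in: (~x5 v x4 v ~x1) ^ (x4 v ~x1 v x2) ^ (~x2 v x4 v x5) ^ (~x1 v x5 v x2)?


Clause lengths: 3, 3, 3, 3.
Sum = 3 + 3 + 3 + 3 = 12.

12


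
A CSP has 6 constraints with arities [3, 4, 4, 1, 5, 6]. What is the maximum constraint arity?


The arities are: 3, 4, 4, 1, 5, 6.
Scan for the maximum value.
Maximum arity = 6.

6


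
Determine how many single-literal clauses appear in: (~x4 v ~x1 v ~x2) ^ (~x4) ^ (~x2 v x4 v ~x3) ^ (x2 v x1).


A unit clause contains exactly one literal.
Unit clauses found: (~x4).
Count = 1.

1


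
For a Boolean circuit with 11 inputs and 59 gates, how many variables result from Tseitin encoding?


The Tseitin transformation introduces one auxiliary variable per gate.
Total variables = inputs + gates = 11 + 59 = 70.

70


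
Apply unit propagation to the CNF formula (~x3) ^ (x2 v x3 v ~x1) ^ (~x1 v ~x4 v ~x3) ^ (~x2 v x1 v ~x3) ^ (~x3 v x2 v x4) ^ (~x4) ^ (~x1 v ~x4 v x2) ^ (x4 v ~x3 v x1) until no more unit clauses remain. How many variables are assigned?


Unit propagation repeatedly assigns the literal in any unit clause, then simplifies.
Assignments in order: x3 = F, x4 = F.
No further unit clauses remain.
Total variables assigned = 2.

2


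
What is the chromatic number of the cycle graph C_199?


An odd cycle cannot be 2-colored: alternating two colors around the cycle returns to the start with a conflict.
Since 199 is odd, three colors are required (and three suffice).
Chromatic number = 3.

3


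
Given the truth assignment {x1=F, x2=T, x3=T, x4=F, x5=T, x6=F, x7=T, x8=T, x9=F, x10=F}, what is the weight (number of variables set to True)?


The weight is the number of variables assigned True.
True variables: x2, x3, x5, x7, x8.
Weight = 5.

5


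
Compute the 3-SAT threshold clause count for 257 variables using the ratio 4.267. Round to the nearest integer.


The 3-SAT phase transition occurs at approximately 4.267 clauses per variable.
m = 4.267 * 257 = 1096.619.
Rounded to nearest integer: 1097.

1097


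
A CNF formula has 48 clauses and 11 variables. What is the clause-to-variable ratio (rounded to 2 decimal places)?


Clause-to-variable ratio = clauses / variables.
48 / 11 = 4.36.

4.36


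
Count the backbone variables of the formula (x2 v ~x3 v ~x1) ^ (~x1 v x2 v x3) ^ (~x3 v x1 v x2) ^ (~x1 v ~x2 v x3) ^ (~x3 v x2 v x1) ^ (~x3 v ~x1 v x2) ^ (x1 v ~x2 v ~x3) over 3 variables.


Find all satisfying assignments: 3 model(s).
Check which variables have the same value in every model.
No variable is fixed across all models.
Backbone size = 0.

0


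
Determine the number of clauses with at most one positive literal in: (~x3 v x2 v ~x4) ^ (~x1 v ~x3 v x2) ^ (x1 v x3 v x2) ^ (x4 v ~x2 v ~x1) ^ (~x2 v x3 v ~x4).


A Horn clause has at most one positive literal.
Clause 1: 1 positive lit(s) -> Horn
Clause 2: 1 positive lit(s) -> Horn
Clause 3: 3 positive lit(s) -> not Horn
Clause 4: 1 positive lit(s) -> Horn
Clause 5: 1 positive lit(s) -> Horn
Total Horn clauses = 4.

4


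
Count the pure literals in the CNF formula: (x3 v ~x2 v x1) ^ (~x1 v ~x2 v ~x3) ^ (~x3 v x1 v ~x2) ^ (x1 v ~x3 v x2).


A pure literal appears in only one polarity across all clauses.
No pure literals found.
Count = 0.

0


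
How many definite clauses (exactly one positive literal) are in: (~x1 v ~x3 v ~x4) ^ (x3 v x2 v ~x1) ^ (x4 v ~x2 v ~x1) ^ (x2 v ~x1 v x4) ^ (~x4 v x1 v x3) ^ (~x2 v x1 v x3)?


A definite clause has exactly one positive literal.
Clause 1: 0 positive -> not definite
Clause 2: 2 positive -> not definite
Clause 3: 1 positive -> definite
Clause 4: 2 positive -> not definite
Clause 5: 2 positive -> not definite
Clause 6: 2 positive -> not definite
Definite clause count = 1.

1


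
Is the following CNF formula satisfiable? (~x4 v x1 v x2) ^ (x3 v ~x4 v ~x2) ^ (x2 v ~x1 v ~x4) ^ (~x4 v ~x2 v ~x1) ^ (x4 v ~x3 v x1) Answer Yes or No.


Check all 16 possible truth assignments.
Number of satisfying assignments found: 7.
The formula is satisfiable.

Yes


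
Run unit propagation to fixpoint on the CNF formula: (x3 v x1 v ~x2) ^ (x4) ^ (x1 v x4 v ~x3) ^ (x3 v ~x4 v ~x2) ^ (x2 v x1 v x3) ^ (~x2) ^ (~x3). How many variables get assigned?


Unit propagation repeatedly assigns the literal in any unit clause, then simplifies.
Assignments in order: x4 = T, x2 = F, x3 = F, x1 = T.
No further unit clauses remain.
Total variables assigned = 4.

4


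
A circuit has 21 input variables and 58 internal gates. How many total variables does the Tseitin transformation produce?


The Tseitin transformation introduces one auxiliary variable per gate.
Total variables = inputs + gates = 21 + 58 = 79.

79


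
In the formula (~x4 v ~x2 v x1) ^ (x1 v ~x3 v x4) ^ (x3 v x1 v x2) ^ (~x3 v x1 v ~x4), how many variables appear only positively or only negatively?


A pure literal appears in only one polarity across all clauses.
Pure literals: x1 (positive only).
Count = 1.

1


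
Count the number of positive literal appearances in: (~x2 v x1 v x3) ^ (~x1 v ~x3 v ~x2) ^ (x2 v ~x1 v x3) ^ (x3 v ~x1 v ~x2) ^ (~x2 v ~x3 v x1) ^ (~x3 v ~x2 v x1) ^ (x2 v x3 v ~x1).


Scan each clause for unnegated literals.
Clause 1: 2 positive; Clause 2: 0 positive; Clause 3: 2 positive; Clause 4: 1 positive; Clause 5: 1 positive; Clause 6: 1 positive; Clause 7: 2 positive.
Total positive literal occurrences = 9.

9


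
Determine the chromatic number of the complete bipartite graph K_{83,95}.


K_{83,95} is bipartite by definition: the two parts are independent sets, with every edge crossing between them.
Color all vertices in one part with color 1 and all vertices in the other part with color 2.
Since the graph has at least one edge, one color does not suffice.
Chromatic number = 2.

2


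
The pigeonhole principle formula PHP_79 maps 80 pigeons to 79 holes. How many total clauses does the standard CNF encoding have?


The PHP encoding has two parts:
1) At-least-one-hole clauses: 80 (one per pigeon, each with 79 literals).
2) At-most-one-pigeon-per-hole clauses: 79 holes * C(80,2) = 79 * 3160 = 249640.
Total clauses = 80 + 249640 = 249720.

249720


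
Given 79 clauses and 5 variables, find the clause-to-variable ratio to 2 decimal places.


Clause-to-variable ratio = clauses / variables.
79 / 5 = 15.8.

15.8


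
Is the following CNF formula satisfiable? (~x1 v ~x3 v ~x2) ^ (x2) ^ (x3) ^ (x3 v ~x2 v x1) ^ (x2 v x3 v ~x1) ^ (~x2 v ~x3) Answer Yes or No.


Check all 8 possible truth assignments.
Number of satisfying assignments found: 0.
The formula is unsatisfiable.

No


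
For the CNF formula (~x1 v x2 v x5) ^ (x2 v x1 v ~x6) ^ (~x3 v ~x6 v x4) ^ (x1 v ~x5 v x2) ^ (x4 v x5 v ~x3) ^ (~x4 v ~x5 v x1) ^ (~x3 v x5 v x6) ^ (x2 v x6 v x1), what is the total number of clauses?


Each group enclosed in parentheses joined by ^ is one clause.
Counting the conjuncts: 8 clauses.

8


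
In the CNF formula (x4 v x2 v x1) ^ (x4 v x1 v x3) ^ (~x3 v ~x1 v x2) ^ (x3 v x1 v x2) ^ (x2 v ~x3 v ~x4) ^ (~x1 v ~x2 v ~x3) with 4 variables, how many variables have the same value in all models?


Find all satisfying assignments: 7 model(s).
Check which variables have the same value in every model.
No variable is fixed across all models.
Backbone size = 0.

0


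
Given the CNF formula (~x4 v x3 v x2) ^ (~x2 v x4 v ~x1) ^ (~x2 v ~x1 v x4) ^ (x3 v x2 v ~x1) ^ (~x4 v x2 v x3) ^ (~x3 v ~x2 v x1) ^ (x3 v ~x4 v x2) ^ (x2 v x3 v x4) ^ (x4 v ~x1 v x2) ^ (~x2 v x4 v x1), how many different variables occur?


Identify each distinct variable in the formula.
Variables found: x1, x2, x3, x4.
Total distinct variables = 4.

4


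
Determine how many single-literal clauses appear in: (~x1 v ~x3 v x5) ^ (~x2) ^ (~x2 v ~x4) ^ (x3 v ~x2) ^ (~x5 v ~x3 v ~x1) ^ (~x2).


A unit clause contains exactly one literal.
Unit clauses found: (~x2), (~x2).
Count = 2.

2


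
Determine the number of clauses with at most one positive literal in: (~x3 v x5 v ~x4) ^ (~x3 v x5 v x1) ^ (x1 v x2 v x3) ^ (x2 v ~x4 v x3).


A Horn clause has at most one positive literal.
Clause 1: 1 positive lit(s) -> Horn
Clause 2: 2 positive lit(s) -> not Horn
Clause 3: 3 positive lit(s) -> not Horn
Clause 4: 2 positive lit(s) -> not Horn
Total Horn clauses = 1.

1


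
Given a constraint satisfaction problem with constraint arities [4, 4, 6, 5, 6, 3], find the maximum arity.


The arities are: 4, 4, 6, 5, 6, 3.
Scan for the maximum value.
Maximum arity = 6.

6


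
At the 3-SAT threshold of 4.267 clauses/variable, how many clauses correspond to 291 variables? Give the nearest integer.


The 3-SAT phase transition occurs at approximately 4.267 clauses per variable.
m = 4.267 * 291 = 1241.697.
Rounded to nearest integer: 1242.

1242


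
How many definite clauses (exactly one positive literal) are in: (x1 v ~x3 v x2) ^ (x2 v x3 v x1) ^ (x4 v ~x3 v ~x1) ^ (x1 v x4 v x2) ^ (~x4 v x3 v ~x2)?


A definite clause has exactly one positive literal.
Clause 1: 2 positive -> not definite
Clause 2: 3 positive -> not definite
Clause 3: 1 positive -> definite
Clause 4: 3 positive -> not definite
Clause 5: 1 positive -> definite
Definite clause count = 2.

2


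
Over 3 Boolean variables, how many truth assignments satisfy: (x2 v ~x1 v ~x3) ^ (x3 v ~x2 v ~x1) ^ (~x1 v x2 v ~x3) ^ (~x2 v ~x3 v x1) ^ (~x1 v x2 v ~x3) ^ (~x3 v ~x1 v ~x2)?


Enumerate all 8 truth assignments over 3 variables.
Test each against every clause.
Satisfying assignments found: 4.

4


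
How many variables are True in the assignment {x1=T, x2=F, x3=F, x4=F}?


The weight is the number of variables assigned True.
True variables: x1.
Weight = 1.

1


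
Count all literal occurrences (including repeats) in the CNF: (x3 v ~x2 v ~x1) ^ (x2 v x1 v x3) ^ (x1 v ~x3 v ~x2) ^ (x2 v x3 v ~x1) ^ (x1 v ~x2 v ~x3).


Clause lengths: 3, 3, 3, 3, 3.
Sum = 3 + 3 + 3 + 3 + 3 = 15.

15


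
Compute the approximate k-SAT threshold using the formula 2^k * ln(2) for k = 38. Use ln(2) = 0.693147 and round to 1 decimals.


Using the asymptotic formula: threshold ~ 2^k * ln(2).
2^38 = 274877906944.
274877906944 * 0.693147 = 190530796564.5.

190530796564.5


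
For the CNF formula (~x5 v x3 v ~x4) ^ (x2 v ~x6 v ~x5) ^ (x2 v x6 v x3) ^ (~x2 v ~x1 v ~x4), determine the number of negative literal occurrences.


Scan each clause for negated literals.
Clause 1: 2 negative; Clause 2: 2 negative; Clause 3: 0 negative; Clause 4: 3 negative.
Total negative literal occurrences = 7.

7


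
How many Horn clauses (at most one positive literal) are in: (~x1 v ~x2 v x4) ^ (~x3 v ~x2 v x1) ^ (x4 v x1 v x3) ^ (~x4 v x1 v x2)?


A Horn clause has at most one positive literal.
Clause 1: 1 positive lit(s) -> Horn
Clause 2: 1 positive lit(s) -> Horn
Clause 3: 3 positive lit(s) -> not Horn
Clause 4: 2 positive lit(s) -> not Horn
Total Horn clauses = 2.

2


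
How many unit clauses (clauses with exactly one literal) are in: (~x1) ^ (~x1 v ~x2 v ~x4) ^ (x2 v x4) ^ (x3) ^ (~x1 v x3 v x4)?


A unit clause contains exactly one literal.
Unit clauses found: (~x1), (x3).
Count = 2.

2


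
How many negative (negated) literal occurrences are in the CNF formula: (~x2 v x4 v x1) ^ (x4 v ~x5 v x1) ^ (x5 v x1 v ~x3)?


Scan each clause for negated literals.
Clause 1: 1 negative; Clause 2: 1 negative; Clause 3: 1 negative.
Total negative literal occurrences = 3.

3


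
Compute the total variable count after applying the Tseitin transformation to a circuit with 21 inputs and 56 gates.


The Tseitin transformation introduces one auxiliary variable per gate.
Total variables = inputs + gates = 21 + 56 = 77.

77


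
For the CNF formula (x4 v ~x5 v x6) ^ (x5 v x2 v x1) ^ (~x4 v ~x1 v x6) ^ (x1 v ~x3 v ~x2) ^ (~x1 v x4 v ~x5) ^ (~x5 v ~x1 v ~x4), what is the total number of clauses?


Each group enclosed in parentheses joined by ^ is one clause.
Counting the conjuncts: 6 clauses.

6


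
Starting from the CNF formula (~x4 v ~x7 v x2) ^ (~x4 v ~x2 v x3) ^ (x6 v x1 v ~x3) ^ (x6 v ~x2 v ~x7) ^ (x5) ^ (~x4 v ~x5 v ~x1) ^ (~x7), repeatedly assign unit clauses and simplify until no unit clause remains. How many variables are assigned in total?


Unit propagation repeatedly assigns the literal in any unit clause, then simplifies.
Assignments in order: x5 = T, x7 = F.
No further unit clauses remain.
Total variables assigned = 2.

2


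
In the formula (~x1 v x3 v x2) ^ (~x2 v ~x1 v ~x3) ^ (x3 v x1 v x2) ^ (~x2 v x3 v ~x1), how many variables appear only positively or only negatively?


A pure literal appears in only one polarity across all clauses.
No pure literals found.
Count = 0.

0


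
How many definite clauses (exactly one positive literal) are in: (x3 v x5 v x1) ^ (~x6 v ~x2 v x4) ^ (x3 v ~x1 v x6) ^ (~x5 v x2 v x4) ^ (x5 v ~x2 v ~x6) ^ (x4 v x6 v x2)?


A definite clause has exactly one positive literal.
Clause 1: 3 positive -> not definite
Clause 2: 1 positive -> definite
Clause 3: 2 positive -> not definite
Clause 4: 2 positive -> not definite
Clause 5: 1 positive -> definite
Clause 6: 3 positive -> not definite
Definite clause count = 2.

2


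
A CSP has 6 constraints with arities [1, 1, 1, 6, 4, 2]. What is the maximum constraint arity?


The arities are: 1, 1, 1, 6, 4, 2.
Scan for the maximum value.
Maximum arity = 6.

6


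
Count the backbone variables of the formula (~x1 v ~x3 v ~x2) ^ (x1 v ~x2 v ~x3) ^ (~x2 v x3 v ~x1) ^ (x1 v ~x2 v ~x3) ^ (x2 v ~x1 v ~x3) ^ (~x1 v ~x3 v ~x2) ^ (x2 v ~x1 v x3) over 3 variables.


Find all satisfying assignments: 3 model(s).
Check which variables have the same value in every model.
Fixed variables: x1=F.
Backbone size = 1.

1


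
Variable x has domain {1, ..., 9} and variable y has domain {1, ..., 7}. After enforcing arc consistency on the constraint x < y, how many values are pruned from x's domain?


For the constraint x < y, x needs a supporting value in y's domain.
x can be at most 6 (one less than y's maximum).
Valid x values from domain: 6 out of 9.
Pruned = 9 - 6 = 3.

3


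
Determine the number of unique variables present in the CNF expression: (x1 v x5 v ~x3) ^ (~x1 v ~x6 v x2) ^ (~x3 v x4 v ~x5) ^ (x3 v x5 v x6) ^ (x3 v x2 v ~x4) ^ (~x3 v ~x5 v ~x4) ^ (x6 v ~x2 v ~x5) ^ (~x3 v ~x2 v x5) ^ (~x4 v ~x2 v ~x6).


Identify each distinct variable in the formula.
Variables found: x1, x2, x3, x4, x5, x6.
Total distinct variables = 6.

6


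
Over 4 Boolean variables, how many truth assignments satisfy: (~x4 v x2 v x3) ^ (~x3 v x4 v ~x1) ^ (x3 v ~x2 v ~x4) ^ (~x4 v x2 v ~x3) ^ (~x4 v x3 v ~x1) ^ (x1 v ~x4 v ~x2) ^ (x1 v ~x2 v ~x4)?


Enumerate all 16 truth assignments over 4 variables.
Test each against every clause.
Satisfying assignments found: 7.

7


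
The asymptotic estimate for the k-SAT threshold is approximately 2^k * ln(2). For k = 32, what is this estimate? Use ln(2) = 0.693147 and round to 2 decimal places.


Using the asymptotic formula: threshold ~ 2^k * ln(2).
2^32 = 4294967296.
4294967296 * 0.693147 = 2977043696.32.

2977043696.32


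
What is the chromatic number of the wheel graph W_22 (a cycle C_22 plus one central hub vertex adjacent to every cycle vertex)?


W_22 consists of the cycle C_22 together with a hub vertex adjacent to every cycle vertex.
The cycle C_22 needs 2 colors (even cycle -> 2).
The hub is adjacent to every cycle vertex, so it must receive a new color distinct from all of them.
Chromatic number = 2 + 1 = 3.

3


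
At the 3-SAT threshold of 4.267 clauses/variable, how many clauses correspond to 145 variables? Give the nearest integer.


The 3-SAT phase transition occurs at approximately 4.267 clauses per variable.
m = 4.267 * 145 = 618.715.
Rounded to nearest integer: 619.

619


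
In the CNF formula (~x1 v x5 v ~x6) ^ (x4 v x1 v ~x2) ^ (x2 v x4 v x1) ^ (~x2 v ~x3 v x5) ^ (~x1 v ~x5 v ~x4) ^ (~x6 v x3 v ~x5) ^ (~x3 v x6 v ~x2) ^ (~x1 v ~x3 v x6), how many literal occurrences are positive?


Scan each clause for unnegated literals.
Clause 1: 1 positive; Clause 2: 2 positive; Clause 3: 3 positive; Clause 4: 1 positive; Clause 5: 0 positive; Clause 6: 1 positive; Clause 7: 1 positive; Clause 8: 1 positive.
Total positive literal occurrences = 10.

10


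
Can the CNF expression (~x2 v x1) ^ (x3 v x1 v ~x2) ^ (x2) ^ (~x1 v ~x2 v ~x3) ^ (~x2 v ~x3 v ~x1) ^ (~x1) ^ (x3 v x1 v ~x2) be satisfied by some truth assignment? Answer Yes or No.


Check all 8 possible truth assignments.
Number of satisfying assignments found: 0.
The formula is unsatisfiable.

No


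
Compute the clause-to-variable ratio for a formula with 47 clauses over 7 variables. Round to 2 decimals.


Clause-to-variable ratio = clauses / variables.
47 / 7 = 6.71.

6.71


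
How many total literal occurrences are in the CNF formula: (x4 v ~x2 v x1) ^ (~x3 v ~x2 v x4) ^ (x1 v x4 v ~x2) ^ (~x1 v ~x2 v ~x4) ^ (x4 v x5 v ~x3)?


Clause lengths: 3, 3, 3, 3, 3.
Sum = 3 + 3 + 3 + 3 + 3 = 15.

15


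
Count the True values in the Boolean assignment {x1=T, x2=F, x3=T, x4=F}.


The weight is the number of variables assigned True.
True variables: x1, x3.
Weight = 2.

2


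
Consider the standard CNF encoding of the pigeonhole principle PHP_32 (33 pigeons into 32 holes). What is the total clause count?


The PHP encoding has two parts:
1) At-least-one-hole clauses: 33 (one per pigeon, each with 32 literals).
2) At-most-one-pigeon-per-hole clauses: 32 holes * C(33,2) = 32 * 528 = 16896.
Total clauses = 33 + 16896 = 16929.

16929


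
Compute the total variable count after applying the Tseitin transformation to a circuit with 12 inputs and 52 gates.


The Tseitin transformation introduces one auxiliary variable per gate.
Total variables = inputs + gates = 12 + 52 = 64.

64


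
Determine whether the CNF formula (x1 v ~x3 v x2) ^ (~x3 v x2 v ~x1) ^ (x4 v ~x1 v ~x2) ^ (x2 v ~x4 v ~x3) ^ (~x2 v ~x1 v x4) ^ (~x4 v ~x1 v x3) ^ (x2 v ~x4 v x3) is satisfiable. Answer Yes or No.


Check all 16 possible truth assignments.
Number of satisfying assignments found: 7.
The formula is satisfiable.

Yes


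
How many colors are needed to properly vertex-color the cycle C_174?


A cycle on an even number of vertices is bipartite: alternate two colors around the cycle.
Since 174 is even, two colors suffice, and at least two are needed because the graph has edges.
Chromatic number = 2.

2


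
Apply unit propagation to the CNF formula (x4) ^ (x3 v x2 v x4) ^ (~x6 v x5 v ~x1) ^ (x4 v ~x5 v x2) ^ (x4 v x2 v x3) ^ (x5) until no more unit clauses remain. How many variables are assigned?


Unit propagation repeatedly assigns the literal in any unit clause, then simplifies.
Assignments in order: x4 = T, x5 = T.
No further unit clauses remain.
Total variables assigned = 2.

2


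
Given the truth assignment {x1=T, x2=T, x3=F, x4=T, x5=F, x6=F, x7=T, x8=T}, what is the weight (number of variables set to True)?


The weight is the number of variables assigned True.
True variables: x1, x2, x4, x7, x8.
Weight = 5.

5


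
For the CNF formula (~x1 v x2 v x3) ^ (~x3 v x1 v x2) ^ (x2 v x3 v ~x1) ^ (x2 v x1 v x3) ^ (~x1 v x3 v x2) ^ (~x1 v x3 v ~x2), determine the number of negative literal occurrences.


Scan each clause for negated literals.
Clause 1: 1 negative; Clause 2: 1 negative; Clause 3: 1 negative; Clause 4: 0 negative; Clause 5: 1 negative; Clause 6: 2 negative.
Total negative literal occurrences = 6.

6


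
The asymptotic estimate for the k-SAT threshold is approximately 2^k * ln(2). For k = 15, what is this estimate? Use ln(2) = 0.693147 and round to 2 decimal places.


Using the asymptotic formula: threshold ~ 2^k * ln(2).
2^15 = 32768.
32768 * 0.693147 = 22713.04.

22713.04


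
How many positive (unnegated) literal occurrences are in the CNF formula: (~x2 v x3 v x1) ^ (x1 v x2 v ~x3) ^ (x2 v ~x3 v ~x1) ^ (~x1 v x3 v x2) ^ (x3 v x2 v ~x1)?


Scan each clause for unnegated literals.
Clause 1: 2 positive; Clause 2: 2 positive; Clause 3: 1 positive; Clause 4: 2 positive; Clause 5: 2 positive.
Total positive literal occurrences = 9.

9


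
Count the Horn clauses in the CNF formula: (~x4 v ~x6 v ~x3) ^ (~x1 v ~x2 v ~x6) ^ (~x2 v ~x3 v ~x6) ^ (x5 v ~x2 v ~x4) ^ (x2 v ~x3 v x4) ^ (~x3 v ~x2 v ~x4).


A Horn clause has at most one positive literal.
Clause 1: 0 positive lit(s) -> Horn
Clause 2: 0 positive lit(s) -> Horn
Clause 3: 0 positive lit(s) -> Horn
Clause 4: 1 positive lit(s) -> Horn
Clause 5: 2 positive lit(s) -> not Horn
Clause 6: 0 positive lit(s) -> Horn
Total Horn clauses = 5.

5


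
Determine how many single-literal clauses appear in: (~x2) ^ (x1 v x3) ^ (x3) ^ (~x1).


A unit clause contains exactly one literal.
Unit clauses found: (~x2), (x3), (~x1).
Count = 3.

3


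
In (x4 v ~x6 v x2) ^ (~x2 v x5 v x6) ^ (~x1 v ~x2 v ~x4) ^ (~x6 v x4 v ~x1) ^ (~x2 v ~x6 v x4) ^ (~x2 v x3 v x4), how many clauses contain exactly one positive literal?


A definite clause has exactly one positive literal.
Clause 1: 2 positive -> not definite
Clause 2: 2 positive -> not definite
Clause 3: 0 positive -> not definite
Clause 4: 1 positive -> definite
Clause 5: 1 positive -> definite
Clause 6: 2 positive -> not definite
Definite clause count = 2.

2


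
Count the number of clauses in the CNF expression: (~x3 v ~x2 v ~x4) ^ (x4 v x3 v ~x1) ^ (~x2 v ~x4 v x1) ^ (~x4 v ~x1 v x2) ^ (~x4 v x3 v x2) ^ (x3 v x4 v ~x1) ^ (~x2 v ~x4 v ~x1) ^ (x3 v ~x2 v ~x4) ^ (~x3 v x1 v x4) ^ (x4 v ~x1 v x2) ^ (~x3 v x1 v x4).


Each group enclosed in parentheses joined by ^ is one clause.
Counting the conjuncts: 11 clauses.

11


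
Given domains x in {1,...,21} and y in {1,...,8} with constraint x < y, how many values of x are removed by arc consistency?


For the constraint x < y, x needs a supporting value in y's domain.
x can be at most 7 (one less than y's maximum).
Valid x values from domain: 7 out of 21.
Pruned = 21 - 7 = 14.

14


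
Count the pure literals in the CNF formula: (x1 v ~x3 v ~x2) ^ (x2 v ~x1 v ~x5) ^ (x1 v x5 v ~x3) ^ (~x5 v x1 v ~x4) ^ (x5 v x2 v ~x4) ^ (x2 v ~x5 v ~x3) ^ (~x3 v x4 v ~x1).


A pure literal appears in only one polarity across all clauses.
Pure literals: x3 (negative only).
Count = 1.

1


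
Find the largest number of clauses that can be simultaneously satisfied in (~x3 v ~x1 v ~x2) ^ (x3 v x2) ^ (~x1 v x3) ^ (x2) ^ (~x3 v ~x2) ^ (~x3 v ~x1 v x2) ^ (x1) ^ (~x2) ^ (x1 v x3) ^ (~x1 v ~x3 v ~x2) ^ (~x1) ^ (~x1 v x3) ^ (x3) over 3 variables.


Enumerate all 8 truth assignments.
For each, count how many of the 13 clauses are satisfied.
The formula is not fully satisfiable, so the maximum is below 13.
Maximum simultaneously satisfiable clauses = 11.

11


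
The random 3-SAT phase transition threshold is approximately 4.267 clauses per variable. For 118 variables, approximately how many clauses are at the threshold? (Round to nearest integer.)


The 3-SAT phase transition occurs at approximately 4.267 clauses per variable.
m = 4.267 * 118 = 503.506.
Rounded to nearest integer: 504.

504


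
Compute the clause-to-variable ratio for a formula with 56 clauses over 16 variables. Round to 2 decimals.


Clause-to-variable ratio = clauses / variables.
56 / 16 = 3.5.

3.5


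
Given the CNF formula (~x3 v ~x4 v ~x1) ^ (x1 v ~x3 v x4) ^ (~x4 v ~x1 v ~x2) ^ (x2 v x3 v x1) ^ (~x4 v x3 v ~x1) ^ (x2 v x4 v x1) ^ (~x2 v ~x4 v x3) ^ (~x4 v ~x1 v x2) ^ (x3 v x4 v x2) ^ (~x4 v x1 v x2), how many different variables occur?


Identify each distinct variable in the formula.
Variables found: x1, x2, x3, x4.
Total distinct variables = 4.

4


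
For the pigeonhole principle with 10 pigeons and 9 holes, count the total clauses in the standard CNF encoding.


The PHP encoding has two parts:
1) At-least-one-hole clauses: 10 (one per pigeon, each with 9 literals).
2) At-most-one-pigeon-per-hole clauses: 9 holes * C(10,2) = 9 * 45 = 405.
Total clauses = 10 + 405 = 415.

415


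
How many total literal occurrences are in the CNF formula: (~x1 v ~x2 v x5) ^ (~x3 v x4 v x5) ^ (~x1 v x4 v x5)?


Clause lengths: 3, 3, 3.
Sum = 3 + 3 + 3 = 9.

9


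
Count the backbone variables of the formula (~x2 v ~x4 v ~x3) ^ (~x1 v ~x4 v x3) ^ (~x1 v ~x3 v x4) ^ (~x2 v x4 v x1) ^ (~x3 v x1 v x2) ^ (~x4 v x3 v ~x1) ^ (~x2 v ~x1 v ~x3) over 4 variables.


Find all satisfying assignments: 6 model(s).
Check which variables have the same value in every model.
No variable is fixed across all models.
Backbone size = 0.

0


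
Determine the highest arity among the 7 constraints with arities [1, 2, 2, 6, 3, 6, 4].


The arities are: 1, 2, 2, 6, 3, 6, 4.
Scan for the maximum value.
Maximum arity = 6.

6
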